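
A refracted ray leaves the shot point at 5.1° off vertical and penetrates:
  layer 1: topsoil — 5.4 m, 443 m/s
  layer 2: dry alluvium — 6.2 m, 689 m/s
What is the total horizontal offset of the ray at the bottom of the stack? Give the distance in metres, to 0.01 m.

1.35 m

Apply Snell's law at each interface; in layer i the horizontal offset is hᵢ·tan θᵢ.
Layer 1: θ = 5.10°; offset = 5.4·tan 5.10° = 0.4819 m.
Layer 2: sin θ = 689·sin 5.1°/443 = 0.1383, θ = 7.95°; offset = 6.2·tan 7.95° = 0.8655 m.
Total horizontal offset = 1.3474 m.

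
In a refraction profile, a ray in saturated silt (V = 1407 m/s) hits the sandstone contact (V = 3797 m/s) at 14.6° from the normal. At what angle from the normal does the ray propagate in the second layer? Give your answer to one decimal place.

sin θ₁/V₁ = sin θ₂/V₂ ⇒ sin θ₂ = 3797·sin 14.6°/1407 = 3797·0.2521/1407 = 0.6802.
θ₂ = sin⁻¹(0.6802) = 42.86° (from vertical).

42.9°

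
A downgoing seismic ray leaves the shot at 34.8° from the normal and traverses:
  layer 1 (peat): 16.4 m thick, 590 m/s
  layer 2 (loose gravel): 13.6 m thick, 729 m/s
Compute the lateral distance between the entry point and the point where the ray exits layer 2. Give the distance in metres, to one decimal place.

24.9 m

Apply Snell's law at each interface; in layer i the horizontal offset is hᵢ·tan θᵢ.
Layer 1: θ = 34.80°; offset = 16.4·tan 34.80° = 11.398 m.
Layer 2: sin θ = 729·sin 34.8°/590 = 0.7052, θ = 44.84°; offset = 13.6·tan 44.84° = 13.526 m.
Summing the layer offsets gives 24.924 m.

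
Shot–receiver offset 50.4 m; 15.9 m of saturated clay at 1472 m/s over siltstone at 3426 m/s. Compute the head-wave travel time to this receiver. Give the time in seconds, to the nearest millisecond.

t = x/V₂ + 2h·√(V₂²−V₁²)/(V₁V₂).
√(V₂²−V₁²) = √(3426²−1472²) = 3093.7 m/s; delay term = 2·15.9·3093.7/(1472·3426) = 0.01951 s.
t = 50.4/3426 + 0.01951 = 0.03422 s.

0.034 s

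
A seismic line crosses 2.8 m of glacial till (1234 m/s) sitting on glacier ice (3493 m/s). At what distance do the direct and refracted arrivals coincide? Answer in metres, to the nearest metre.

θ_c = arcsin(1234/3493) = 20.69°, so cos θ_c = 0.9355 and tᵢ = 2h cos θ_c/V₁ = 0.0042 s.
At crossover x/V₁ = x/V₂ + tᵢ ⇒ x = tᵢ/(1/V₁ − 1/V₂) = 0.00425/(8.1037e-04 − 2.8629e-04) = 8.10 m.

8 m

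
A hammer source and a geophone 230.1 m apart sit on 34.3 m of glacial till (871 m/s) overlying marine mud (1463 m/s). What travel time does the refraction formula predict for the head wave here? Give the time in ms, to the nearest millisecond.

221 ms

t = x/V₂ + 2h·√(V₂²−V₁²)/(V₁V₂).
√(V₂²−V₁²) = √(1463²−871²) = 1175.5 m/s; delay term = 2·34.3·1175.5/(871·1463) = 0.06328 s.
t = 230.1/1463 + 0.06328 = 0.22056 s.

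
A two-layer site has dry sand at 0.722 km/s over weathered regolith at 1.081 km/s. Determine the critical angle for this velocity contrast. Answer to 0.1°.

41.9°

At critical incidence the refracted ray runs along the interface (θ₂ = 90°), so sin θ_c = V₁/V₂.
θ_c = arcsin(0.722/1.081) = arcsin 0.6679 = 41.91°.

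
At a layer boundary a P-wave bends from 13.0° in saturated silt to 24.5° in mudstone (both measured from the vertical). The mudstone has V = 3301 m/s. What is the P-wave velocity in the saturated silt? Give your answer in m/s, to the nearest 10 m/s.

sin 13.0° = 0.2250; sin 24.5° = 0.4147.
V₁ = V₂·(sin θ₁/sin θ₂) = 3301·(0.2250/0.4147) = 1790.63 m/s.

1790 m/s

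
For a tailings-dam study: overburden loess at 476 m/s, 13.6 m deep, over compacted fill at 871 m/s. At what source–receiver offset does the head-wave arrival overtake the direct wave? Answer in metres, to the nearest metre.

x_cross = 2h·√((V₂+V₁)/(V₂−V₁)).
(V₂+V₁)/(V₂−V₁) = (871+476)/(871−476) = 3.4101; √ = 1.8467.
x_cross = 2·13.6·1.8467 = 50.23 m.

50 m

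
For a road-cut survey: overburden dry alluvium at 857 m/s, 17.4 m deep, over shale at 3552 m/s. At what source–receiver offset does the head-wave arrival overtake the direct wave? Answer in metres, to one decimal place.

44.5 m

θ_c = arcsin(857/3552) = 13.96°, so cos θ_c = 0.9705 and tᵢ = 2h cos θ_c/V₁ = 0.0394 s.
At crossover x/V₁ = x/V₂ + tᵢ ⇒ x = tᵢ/(1/V₁ − 1/V₂) = 0.03941/(1.1669e-03 − 2.8153e-04) = 44.51 m.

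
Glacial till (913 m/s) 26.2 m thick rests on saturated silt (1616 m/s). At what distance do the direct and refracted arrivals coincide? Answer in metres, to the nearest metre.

x_cross = 2h·√((V₂+V₁)/(V₂−V₁)).
(V₂+V₁)/(V₂−V₁) = (1616+913)/(1616−913) = 3.5974; √ = 1.8967.
x_cross = 2·26.2·1.8967 = 99.39 m.

99 m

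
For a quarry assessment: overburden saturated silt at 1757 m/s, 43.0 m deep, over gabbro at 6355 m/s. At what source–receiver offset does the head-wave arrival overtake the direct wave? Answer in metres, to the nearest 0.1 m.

x_cross = 2h·√((V₂+V₁)/(V₂−V₁)).
(V₂+V₁)/(V₂−V₁) = (6355+1757)/(6355−1757) = 1.7642; √ = 1.3282.
x_cross = 2·43.0·1.3282 = 114.23 m.

114.2 m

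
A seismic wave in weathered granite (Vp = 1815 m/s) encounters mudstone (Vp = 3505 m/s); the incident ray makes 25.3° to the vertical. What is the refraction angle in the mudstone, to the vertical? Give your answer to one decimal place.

55.6°

sin θ₁/V₁ = sin θ₂/V₂ ⇒ sin θ₂ = 3505·sin 25.3°/1815 = 3505·0.4274/1815 = 0.8253.
θ₂ = sin⁻¹(0.8253) = 55.62° (from vertical).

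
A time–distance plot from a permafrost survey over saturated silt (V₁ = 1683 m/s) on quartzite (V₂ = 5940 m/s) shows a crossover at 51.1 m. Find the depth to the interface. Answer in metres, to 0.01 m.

x_cross = 2h·√((V₂+V₁)/(V₂−V₁)) → h = x_cross / (2·√((V₂+V₁)/(V₂−V₁))).
√((V₂+V₁)/(V₂−V₁)) = √((5940+1683)/(5940−1683)) = 1.3382.
h = 51.1 / (2·1.3382) = 19.09 m.

19.09 m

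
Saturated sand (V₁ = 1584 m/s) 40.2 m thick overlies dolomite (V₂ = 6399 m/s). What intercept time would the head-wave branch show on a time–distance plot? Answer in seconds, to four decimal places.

0.0492 s

tᵢ = 2h·√(V₂²−V₁²)/(V₁V₂).
√(V₂²−V₁²) = √(6399²−1584²) = 6199.9 m/s.
tᵢ = 2·40.2·6199.9/(1584·6399) = 0.04918 s.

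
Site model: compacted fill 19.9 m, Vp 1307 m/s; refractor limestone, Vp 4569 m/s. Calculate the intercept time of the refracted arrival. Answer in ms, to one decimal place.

tᵢ = 2h·√(V₂²−V₁²)/(V₁V₂).
√(V₂²−V₁²) = √(4569²−1307²) = 4378.1 m/s.
tᵢ = 2·19.9·4378.1/(1307·4569) = 0.02918 s.

29.2 ms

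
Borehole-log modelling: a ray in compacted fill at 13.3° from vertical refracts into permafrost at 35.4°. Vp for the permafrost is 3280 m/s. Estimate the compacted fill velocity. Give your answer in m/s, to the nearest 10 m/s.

sin 13.3° = 0.2300; sin 35.4° = 0.5793.
V₁ = V₂·(sin θ₁/sin θ₂) = 3280·(0.2300/0.5793) = 1302.59 m/s.

1300 m/s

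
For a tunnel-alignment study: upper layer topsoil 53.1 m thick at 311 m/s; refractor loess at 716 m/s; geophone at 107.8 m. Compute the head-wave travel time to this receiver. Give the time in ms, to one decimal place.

t = x/V₂ + 2h·√(V₂²−V₁²)/(V₁V₂).
√(V₂²−V₁²) = √(716²−311²) = 644.9 m/s; delay term = 2·53.1·644.9/(311·716) = 0.30758 s.
t = 107.8/716 + 0.30758 = 0.45814 s.

458.1 ms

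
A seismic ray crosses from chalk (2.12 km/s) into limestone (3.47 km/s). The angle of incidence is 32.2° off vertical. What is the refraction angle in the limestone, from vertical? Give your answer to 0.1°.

60.7°

sin θ₁/V₁ = sin θ₂/V₂ ⇒ sin θ₂ = 3.47·sin 32.2°/2.12 = 3.47·0.5329/2.12 = 0.8722.
θ₂ = arcsin 0.8722 = 60.72° from the normal.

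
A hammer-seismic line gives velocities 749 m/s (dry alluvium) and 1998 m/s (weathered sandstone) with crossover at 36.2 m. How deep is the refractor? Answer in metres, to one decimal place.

x_cross = 2h·√((V₂+V₁)/(V₂−V₁)) → h = x_cross / (2·√((V₂+V₁)/(V₂−V₁))).
√((V₂+V₁)/(V₂−V₁)) = √((1998+749)/(1998−749)) = 1.4830.
h = 36.2 / (2·1.4830) = 12.20 m.

12.2 m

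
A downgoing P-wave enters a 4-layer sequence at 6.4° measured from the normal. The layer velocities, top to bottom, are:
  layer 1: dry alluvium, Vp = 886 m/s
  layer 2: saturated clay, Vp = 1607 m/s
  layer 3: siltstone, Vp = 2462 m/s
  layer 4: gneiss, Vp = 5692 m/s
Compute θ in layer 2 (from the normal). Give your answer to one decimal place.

Snell's law across each interface conserves sin θ / V, so sin θ_2 = V_2·sin θ₁/V₁.
sin θ_2 = 1607 × sin 6.4° / 886 = 0.2022.
θ_2 = arcsin 0.2022 = 11.66°.

11.7°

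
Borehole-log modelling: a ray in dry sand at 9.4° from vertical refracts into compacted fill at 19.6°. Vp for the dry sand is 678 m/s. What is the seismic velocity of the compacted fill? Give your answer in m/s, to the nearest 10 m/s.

1390 m/s

Snell's law: sin 9.4°/V₁ = sin 19.6°/V₂.
V₂ = V₁·sin 19.6°/sin 9.4° = 678 × 2.0539 = 1392.53 m/s.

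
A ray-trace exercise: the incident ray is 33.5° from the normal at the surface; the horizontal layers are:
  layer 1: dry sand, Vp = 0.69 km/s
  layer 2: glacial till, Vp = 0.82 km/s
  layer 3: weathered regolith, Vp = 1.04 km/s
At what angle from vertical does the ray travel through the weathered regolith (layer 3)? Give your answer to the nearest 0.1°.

Ray parameter p = sin 33.5° / 0.69 = 7.9991e-01 s/km.
sin θ_3 = p·V_3 = 7.9991e-01 × 1.04 = 0.8319.
θ_3 = arcsin 0.8319 = 56.29°.

56.3°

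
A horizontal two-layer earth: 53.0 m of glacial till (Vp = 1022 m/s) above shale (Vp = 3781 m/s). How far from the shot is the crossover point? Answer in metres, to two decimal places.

139.86 m

x_cross = 2h·√((V₂+V₁)/(V₂−V₁)).
(V₂+V₁)/(V₂−V₁) = (3781+1022)/(3781−1022) = 1.7408; √ = 1.3194.
x_cross = 2·53.0·1.3194 = 139.86 m.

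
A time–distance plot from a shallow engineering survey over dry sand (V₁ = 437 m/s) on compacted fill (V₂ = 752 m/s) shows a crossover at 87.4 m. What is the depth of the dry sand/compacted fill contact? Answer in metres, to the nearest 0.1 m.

22.5 m

x_cross = 2h·√((V₂+V₁)/(V₂−V₁)) → h = x_cross / (2·√((V₂+V₁)/(V₂−V₁))).
√((V₂+V₁)/(V₂−V₁)) = √((752+437)/(752−437)) = 1.9428.
h = 87.4 / (2·1.9428) = 22.49 m.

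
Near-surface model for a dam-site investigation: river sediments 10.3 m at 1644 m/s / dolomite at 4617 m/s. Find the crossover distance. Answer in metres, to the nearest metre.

x_cross = 2h·√((V₂+V₁)/(V₂−V₁)).
(V₂+V₁)/(V₂−V₁) = (4617+1644)/(4617−1644) = 2.1060; √ = 1.4512.
x_cross = 2·10.3·1.4512 = 29.89 m.

30 m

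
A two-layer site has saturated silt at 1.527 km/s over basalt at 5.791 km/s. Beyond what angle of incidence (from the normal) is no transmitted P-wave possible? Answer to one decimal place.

15.3°

Critical incidence: sin θ_c = V₁/V₂ = 1.527/5.791 = 0.2637.
θ_c = arcsin 0.2637 = 15.29°.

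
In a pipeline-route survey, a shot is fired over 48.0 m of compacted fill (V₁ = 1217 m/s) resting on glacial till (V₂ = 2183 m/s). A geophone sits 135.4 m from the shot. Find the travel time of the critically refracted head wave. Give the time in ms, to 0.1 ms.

θ_c = arcsin(V₁/V₂) = arcsin(1217/2183) = 33.88°, cos θ_c = 0.8302.
Intercept time tᵢ = 2h cos θ_c / V₁ = 2·48.0·0.8302/1217 = 0.06549 s.
t = x/V₂ + tᵢ = 135.4/2183 + 0.06549 = 0.12751 s.

127.5 ms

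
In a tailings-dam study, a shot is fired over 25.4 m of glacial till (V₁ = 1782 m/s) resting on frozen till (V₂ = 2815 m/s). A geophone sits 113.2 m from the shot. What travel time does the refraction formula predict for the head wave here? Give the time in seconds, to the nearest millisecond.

0.062 s

t = x/V₂ + 2h·√(V₂²−V₁²)/(V₁V₂).
√(V₂²−V₁²) = √(2815²−1782²) = 2179.2 m/s; delay term = 2·25.4·2179.2/(1782·2815) = 0.02207 s.
t = 113.2/2815 + 0.02207 = 0.06228 s.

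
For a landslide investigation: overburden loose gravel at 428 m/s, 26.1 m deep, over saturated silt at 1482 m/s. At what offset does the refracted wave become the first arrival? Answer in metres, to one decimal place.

70.3 m

x_cross = 2h·√((V₂+V₁)/(V₂−V₁)).
(V₂+V₁)/(V₂−V₁) = (1482+428)/(1482−428) = 1.8121; √ = 1.3462.
x_cross = 2·26.1·1.3462 = 70.27 m.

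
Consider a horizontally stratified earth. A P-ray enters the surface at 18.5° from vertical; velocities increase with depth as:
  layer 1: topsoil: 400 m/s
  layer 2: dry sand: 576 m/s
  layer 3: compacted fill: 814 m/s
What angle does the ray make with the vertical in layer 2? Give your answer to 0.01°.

27.19°

Ray parameter p = sin 18.5° / 400 = 7.9326e-04 s/m.
sin θ_2 = p·V_2 = 7.9326e-04 × 576 = 0.4569.
θ_2 = 27.19° from the vertical.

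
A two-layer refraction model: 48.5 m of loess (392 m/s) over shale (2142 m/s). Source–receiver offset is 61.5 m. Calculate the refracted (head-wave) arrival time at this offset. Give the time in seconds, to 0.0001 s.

0.2720 s

t = x/V₂ + 2h·√(V₂²−V₁²)/(V₁V₂).
√(V₂²−V₁²) = √(2142²−392²) = 2105.8 m/s; delay term = 2·48.5·2105.8/(392·2142) = 0.24327 s.
t = 61.5/2142 + 0.24327 = 0.27198 s.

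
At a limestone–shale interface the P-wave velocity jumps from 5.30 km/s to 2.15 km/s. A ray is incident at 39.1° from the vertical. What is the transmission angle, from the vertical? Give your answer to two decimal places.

14.82°

Snell's law: sin θ₂ = (V₂/V₁)·sin θ₁ = (2.15/5.30)·sin 39.1° = 0.2558.
θ₂ = sin⁻¹(0.2558) = 14.82° (from vertical).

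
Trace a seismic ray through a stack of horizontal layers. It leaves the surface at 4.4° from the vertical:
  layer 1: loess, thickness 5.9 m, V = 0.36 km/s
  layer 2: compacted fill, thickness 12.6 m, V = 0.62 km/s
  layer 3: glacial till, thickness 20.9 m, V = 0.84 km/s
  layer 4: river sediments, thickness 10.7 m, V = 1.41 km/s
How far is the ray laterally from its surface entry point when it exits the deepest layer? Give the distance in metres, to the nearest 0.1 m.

9.3 m

Apply Snell's law at each interface; in layer i the horizontal offset is hᵢ·tan θᵢ.
Layer 1: θ = 4.40°; offset = 5.9·tan 4.40° = 0.454 m.
Layer 2: sin θ = 0.62·sin 4.4°/0.36 = 0.1321, θ = 7.59°; offset = 12.6·tan 7.59° = 1.680 m.
Layer 3: sin θ = 0.84·sin 4.4°/0.36 = 0.1790, θ = 10.31°; offset = 20.9·tan 10.31° = 3.803 m.
Layer 4: sin θ = 1.41·sin 4.4°/0.36 = 0.3005, θ = 17.49°; offset = 10.7·tan 17.49° = 3.371 m.
Σ offsets = 9.307 m.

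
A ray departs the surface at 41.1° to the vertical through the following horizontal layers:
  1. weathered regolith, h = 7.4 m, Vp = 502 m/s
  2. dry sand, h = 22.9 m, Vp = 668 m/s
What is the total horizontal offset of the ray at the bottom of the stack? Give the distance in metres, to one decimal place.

Apply Snell's law at each interface; in layer i the horizontal offset is hᵢ·tan θᵢ.
Layer 1: θ = 41.10°; offset = 7.4·tan 41.10° = 6.455 m.
Layer 2: sin θ = 668·sin 41.1°/502 = 0.8748, θ = 61.02°; offset = 22.9·tan 61.02° = 41.340 m.
Total horizontal offset = 47.795 m.

47.8 m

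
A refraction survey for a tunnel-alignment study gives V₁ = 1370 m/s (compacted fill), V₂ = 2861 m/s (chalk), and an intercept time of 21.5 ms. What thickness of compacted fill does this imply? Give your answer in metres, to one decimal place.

16.8 m

θ_c = arcsin(1370/2861) = 28.61°; cos θ_c = 0.8779.
tᵢ = 2h cos θ_c/V₁ ⇒ h = tᵢ·V₁/(2 cos θ_c) = 0.0215·1370/(2·0.8779) = 16.78 m.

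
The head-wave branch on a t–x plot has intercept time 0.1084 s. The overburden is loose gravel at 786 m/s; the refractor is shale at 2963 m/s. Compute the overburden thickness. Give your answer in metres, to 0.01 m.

44.18 m

θ_c = arcsin(786/2963) = 15.38°; cos θ_c = 0.9642.
tᵢ = 2h cos θ_c/V₁ ⇒ h = tᵢ·V₁/(2 cos θ_c) = 0.1084·786/(2·0.9642) = 44.18 m.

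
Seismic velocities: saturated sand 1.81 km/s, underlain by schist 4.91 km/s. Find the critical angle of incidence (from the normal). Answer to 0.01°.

21.63°

Critical incidence: sin θ_c = V₁/V₂ = 1.81/4.91 = 0.3686.
θ_c = arcsin 0.3686 = 21.63°.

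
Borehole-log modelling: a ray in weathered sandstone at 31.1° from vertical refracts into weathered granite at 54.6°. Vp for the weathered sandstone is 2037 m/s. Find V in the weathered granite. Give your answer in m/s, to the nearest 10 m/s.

3210 m/s

sin 31.1° = 0.5165; sin 54.6° = 0.8151.
V₂ = V₁·(sin θ₂/sin θ₁) = 2037·(0.8151/0.5165) = 3214.54 m/s.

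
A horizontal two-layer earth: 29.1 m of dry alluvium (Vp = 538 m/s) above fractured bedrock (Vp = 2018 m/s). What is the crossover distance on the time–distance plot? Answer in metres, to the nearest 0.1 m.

76.5 m

x_cross = 2h·√((V₂+V₁)/(V₂−V₁)).
(V₂+V₁)/(V₂−V₁) = (2018+538)/(2018−538) = 1.7270; √ = 1.3142.
x_cross = 2·29.1·1.3142 = 76.48 m.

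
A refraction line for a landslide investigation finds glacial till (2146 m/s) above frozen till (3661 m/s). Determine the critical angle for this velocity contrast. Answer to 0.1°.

35.9°

Critical incidence: sin θ_c = V₁/V₂ = 2146/3661 = 0.5862.
θ_c = arcsin 0.5862 = 35.89°.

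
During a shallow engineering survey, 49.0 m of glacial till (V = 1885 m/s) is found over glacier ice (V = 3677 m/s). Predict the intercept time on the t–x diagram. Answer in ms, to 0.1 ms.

tᵢ = 2h·√(V₂²−V₁²)/(V₁V₂).
√(V₂²−V₁²) = √(3677²−1885²) = 3157.1 m/s.
tᵢ = 2·49.0·3157.1/(1885·3677) = 0.04464 s.

44.6 ms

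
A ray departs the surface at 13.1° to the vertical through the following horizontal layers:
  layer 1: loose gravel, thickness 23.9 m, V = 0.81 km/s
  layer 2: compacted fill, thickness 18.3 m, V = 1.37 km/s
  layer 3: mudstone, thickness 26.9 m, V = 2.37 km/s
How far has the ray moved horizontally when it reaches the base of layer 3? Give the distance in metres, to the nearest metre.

37 m

Ray parameter p = sin 13.1° / 0.81 km/s = 2.7982e-01 s/km.
Layer 1: θ = 13.10°; offset = 23.9·tan 13.10° = 5.562 m.
Layer 2: sin θ = p·1.37 = 0.3833 → θ = 22.54°; offset = 18.3·tan 22.54° = 7.596 m.
Layer 3: sin θ = p·2.37 = 0.6632 → θ = 41.54°; offset = 26.9·tan 41.54° = 23.834 m.
Total horizontal offset = 36.991 m.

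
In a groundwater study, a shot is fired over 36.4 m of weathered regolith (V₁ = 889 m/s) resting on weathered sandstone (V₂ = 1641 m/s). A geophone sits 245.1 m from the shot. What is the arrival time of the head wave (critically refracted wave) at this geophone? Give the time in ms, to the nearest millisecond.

218 ms

θ_c = arcsin(V₁/V₂) = arcsin(889/1641) = 32.80°, cos θ_c = 0.8405.
Intercept time tᵢ = 2h cos θ_c / V₁ = 2·36.4·0.8405/889 = 0.06883 s.
t = x/V₂ + tᵢ = 245.1/1641 + 0.06883 = 0.21819 s.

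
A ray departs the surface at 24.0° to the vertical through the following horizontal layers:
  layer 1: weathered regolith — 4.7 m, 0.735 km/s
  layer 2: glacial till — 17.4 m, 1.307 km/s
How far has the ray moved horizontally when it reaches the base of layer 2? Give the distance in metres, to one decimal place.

Apply Snell's law at each interface; in layer i the horizontal offset is hᵢ·tan θᵢ.
Layer 1: θ = 24.00°; offset = 4.7·tan 24.00° = 2.093 m.
Layer 2: sin θ = 1.307·sin 24.0°/0.735 = 0.7233, θ = 46.33°; offset = 17.4·tan 46.33° = 18.224 m.
Total horizontal offset = 20.317 m.

20.3 m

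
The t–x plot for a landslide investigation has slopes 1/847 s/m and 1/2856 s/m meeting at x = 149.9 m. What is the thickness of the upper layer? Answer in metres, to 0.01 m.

55.21 m

h = (x_cross/2)·√((V₂−V₁)/(V₂+V₁)).
(V₂−V₁)/(V₂+V₁) = (2856−847)/(2856+847) = 0.5425; √ = 0.7366.
h = (149.9/2)·0.7366 = 55.21 m.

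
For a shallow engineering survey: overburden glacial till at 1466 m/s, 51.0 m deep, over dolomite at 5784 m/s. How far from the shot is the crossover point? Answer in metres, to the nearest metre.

x_cross = 2h·√((V₂+V₁)/(V₂−V₁)).
(V₂+V₁)/(V₂−V₁) = (5784+1466)/(5784−1466) = 1.6790; √ = 1.2958.
x_cross = 2·51.0·1.2958 = 132.17 m.

132 m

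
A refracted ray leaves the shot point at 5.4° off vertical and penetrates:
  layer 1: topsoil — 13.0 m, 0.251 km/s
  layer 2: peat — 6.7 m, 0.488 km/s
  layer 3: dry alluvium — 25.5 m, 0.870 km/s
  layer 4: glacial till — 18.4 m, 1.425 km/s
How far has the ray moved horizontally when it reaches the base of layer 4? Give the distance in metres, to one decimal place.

22.9 m

p = sin θ₁/V₁ = sin 5.4°/0.251 = 3.7493e-01 s/km is conserved through the stack.
Layer 1: θ = 5.40°; offset = 13.0·tan 5.40° = 1.229 m.
Layer 2: sin θ = p·0.488 = 0.1830 → θ = 10.54°; offset = 6.7·tan 10.54° = 1.247 m.
Layer 3: sin θ = p·0.870 = 0.3262 → θ = 19.04°; offset = 25.5·tan 19.04° = 8.799 m.
Layer 4: sin θ = p·1.425 = 0.5343 → θ = 32.30°; offset = 18.4·tan 32.30° = 11.630 m.
Σ offsets = 22.905 m.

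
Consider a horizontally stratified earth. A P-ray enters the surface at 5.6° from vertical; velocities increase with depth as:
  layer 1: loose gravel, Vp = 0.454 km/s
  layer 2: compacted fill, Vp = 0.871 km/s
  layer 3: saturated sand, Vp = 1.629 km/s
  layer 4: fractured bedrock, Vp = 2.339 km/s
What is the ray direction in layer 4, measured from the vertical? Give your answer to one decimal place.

30.2°

Snell's law across each interface conserves sin θ / V, so sin θ_4 = V_4·sin θ₁/V₁.
sin θ_4 = 2.339 × sin 5.6° / 0.454 = 0.5027.
θ_4 = 30.18° from the vertical.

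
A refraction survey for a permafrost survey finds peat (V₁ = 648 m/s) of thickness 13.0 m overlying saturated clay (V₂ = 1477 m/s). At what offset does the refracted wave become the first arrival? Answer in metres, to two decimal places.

x_cross = 2h·√((V₂+V₁)/(V₂−V₁)).
(V₂+V₁)/(V₂−V₁) = (1477+648)/(1477−648) = 2.5633; √ = 1.6010.
x_cross = 2·13.0·1.6010 = 41.63 m.

41.63 m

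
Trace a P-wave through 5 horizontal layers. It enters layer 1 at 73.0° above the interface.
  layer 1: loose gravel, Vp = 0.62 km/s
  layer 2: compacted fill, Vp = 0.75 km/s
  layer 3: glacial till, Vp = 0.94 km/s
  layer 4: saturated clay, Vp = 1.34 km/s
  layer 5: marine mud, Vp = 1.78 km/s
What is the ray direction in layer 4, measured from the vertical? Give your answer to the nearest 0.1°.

39.2°

From the normal: θ₁ = 90° − 73.0° = 17.0°.
Snell's law across each interface conserves sin θ / V, so sin θ_4 = V_4·sin θ₁/V₁.
sin θ_4 = 1.34 × sin 17.0° / 0.62 = 0.6319.
θ_4 = arcsin 0.6319 = 39.19°.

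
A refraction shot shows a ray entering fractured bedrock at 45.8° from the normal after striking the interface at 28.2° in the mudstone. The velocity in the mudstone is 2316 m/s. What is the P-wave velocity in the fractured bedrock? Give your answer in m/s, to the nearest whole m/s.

3514 m/s

Snell's law: sin 28.2°/V₁ = sin 45.8°/V₂.
V₂ = V₁·sin 45.8°/sin 28.2° = 2316 × 1.5171 = 3513.62 m/s.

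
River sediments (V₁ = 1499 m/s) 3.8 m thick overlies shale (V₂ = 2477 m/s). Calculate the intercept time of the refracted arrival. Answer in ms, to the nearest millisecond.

4 ms

θ_c = arcsin(V₁/V₂) = arcsin(1499/2477) = 37.24°; cos θ_c = 0.7961.
tᵢ = 2h·cos θ_c / V₁ = 2·3.8·0.7961 / 1499 = 0.00404 s.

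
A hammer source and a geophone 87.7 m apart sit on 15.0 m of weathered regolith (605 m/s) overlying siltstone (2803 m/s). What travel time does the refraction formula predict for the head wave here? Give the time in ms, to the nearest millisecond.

80 ms

t = x/V₂ + 2h·√(V₂²−V₁²)/(V₁V₂).
√(V₂²−V₁²) = √(2803²−605²) = 2736.9 m/s; delay term = 2·15.0·2736.9/(605·2803) = 0.04842 s.
t = 87.7/2803 + 0.04842 = 0.07971 s.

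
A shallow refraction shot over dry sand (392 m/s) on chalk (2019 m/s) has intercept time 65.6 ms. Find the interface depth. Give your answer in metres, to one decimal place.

θ_c = arcsin(392/2019) = 11.20°; cos θ_c = 0.9810.
tᵢ = 2h cos θ_c/V₁ ⇒ h = tᵢ·V₁/(2 cos θ_c) = 0.0656·392/(2·0.9810) = 13.11 m.

13.1 m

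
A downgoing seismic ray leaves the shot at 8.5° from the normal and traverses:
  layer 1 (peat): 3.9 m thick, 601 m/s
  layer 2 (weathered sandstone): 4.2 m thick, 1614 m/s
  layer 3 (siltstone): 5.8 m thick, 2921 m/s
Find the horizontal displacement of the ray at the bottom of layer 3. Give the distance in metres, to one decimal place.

Apply Snell's law at each interface; in layer i the horizontal offset is hᵢ·tan θᵢ.
Layer 1: θ = 8.50°; offset = 3.9·tan 8.50° = 0.583 m.
Layer 2: sin θ = 1614·sin 8.5°/601 = 0.3969, θ = 23.39°; offset = 4.2·tan 23.39° = 1.816 m.
Layer 3: sin θ = 2921·sin 8.5°/601 = 0.7184, θ = 45.92°; offset = 5.8·tan 45.92° = 5.990 m.
Σ offsets = 8.389 m.

8.4 m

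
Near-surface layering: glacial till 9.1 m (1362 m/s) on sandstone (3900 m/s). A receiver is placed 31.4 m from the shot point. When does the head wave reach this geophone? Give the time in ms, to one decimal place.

20.6 ms

θ_c = arcsin(V₁/V₂) = arcsin(1362/3900) = 20.44°, cos θ_c = 0.9370.
Intercept time tᵢ = 2h cos θ_c / V₁ = 2·9.1·0.9370/1362 = 0.01252 s.
t = x/V₂ + tᵢ = 31.4/3900 + 0.01252 = 0.02057 s.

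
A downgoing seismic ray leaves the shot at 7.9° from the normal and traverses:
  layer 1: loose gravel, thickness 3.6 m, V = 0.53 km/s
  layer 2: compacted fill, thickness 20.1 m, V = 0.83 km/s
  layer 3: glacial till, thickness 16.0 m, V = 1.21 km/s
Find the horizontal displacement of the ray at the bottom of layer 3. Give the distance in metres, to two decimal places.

10.22 m

Apply Snell's law at each interface; in layer i the horizontal offset is hᵢ·tan θᵢ.
Layer 1: θ = 7.90°; offset = 3.6·tan 7.90° = 0.4995 m.
Layer 2: sin θ = 0.83·sin 7.9°/0.53 = 0.2152, θ = 12.43°; offset = 20.1·tan 12.43° = 4.4302 m.
Layer 3: sin θ = 1.21·sin 7.9°/0.53 = 0.3138, θ = 18.29°; offset = 16.0·tan 18.29° = 5.2877 m.
Total horizontal offset = 10.2175 m.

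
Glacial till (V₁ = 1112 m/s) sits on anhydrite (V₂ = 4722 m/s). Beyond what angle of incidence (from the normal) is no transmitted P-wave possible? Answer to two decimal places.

13.62°

Critical incidence: sin θ_c = V₁/V₂ = 1112/4722 = 0.2355.
θ_c = arcsin 0.2355 = 13.62°.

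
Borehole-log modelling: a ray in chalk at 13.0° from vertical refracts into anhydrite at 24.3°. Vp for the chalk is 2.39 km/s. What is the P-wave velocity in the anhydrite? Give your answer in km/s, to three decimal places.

4.372 km/s

Snell's law: sin 13.0°/V₁ = sin 24.3°/V₂.
V₂ = V₁·sin 24.3°/sin 13.0° = 2.39 × 1.8294 = 4.372 km/s.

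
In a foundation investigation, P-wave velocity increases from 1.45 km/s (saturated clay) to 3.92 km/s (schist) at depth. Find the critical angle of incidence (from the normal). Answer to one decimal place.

At critical incidence the refracted ray runs along the interface (θ₂ = 90°), so sin θ_c = V₁/V₂.
θ_c = arcsin(1.45/3.92) = arcsin 0.3699 = 21.71°.

21.7°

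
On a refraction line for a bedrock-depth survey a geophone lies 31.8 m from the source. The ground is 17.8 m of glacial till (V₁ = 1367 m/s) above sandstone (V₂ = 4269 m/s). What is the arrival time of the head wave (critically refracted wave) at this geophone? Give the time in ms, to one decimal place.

32.1 ms

t = x/V₂ + 2h·√(V₂²−V₁²)/(V₁V₂).
√(V₂²−V₁²) = √(4269²−1367²) = 4044.2 m/s; delay term = 2·17.8·4044.2/(1367·4269) = 0.02467 s.
t = 31.8/4269 + 0.02467 = 0.03212 s.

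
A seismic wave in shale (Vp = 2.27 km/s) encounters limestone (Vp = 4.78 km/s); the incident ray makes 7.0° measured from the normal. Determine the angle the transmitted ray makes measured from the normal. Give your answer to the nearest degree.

Snell's law: sin θ₂ = (V₂/V₁)·sin θ₁ = (4.78/2.27)·sin 7.0° = 0.2566.
θ₂ = arcsin 0.2566 = 14.87° from the normal.

15°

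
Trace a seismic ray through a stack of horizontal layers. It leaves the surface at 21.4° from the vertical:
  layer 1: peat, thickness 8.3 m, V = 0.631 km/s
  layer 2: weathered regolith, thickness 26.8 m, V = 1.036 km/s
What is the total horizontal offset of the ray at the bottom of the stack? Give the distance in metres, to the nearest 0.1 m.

Ray parameter p = sin 21.4° / 0.631 km/s = 5.7825e-01 s/km.
Layer 1: θ = 21.40°; offset = 8.3·tan 21.40° = 3.253 m.
Layer 2: sin θ = p·1.036 = 0.5991 → θ = 36.80°; offset = 26.8·tan 36.80° = 20.051 m.
Total horizontal offset = 23.304 m.

23.3 m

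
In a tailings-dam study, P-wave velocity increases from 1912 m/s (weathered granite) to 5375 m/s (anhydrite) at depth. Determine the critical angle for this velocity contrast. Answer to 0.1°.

Critical incidence: sin θ_c = V₁/V₂ = 1912/5375 = 0.3557.
θ_c = arcsin 0.3557 = 20.84°.

20.8°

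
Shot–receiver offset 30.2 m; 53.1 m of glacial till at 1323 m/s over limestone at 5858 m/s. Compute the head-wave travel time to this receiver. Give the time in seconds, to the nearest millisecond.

θ_c = arcsin(V₁/V₂) = arcsin(1323/5858) = 13.05°, cos θ_c = 0.9742.
Intercept time tᵢ = 2h cos θ_c / V₁ = 2·53.1·0.9742/1323 = 0.07820 s.
t = x/V₂ + tᵢ = 30.2/5858 + 0.07820 = 0.08335 s.

0.083 s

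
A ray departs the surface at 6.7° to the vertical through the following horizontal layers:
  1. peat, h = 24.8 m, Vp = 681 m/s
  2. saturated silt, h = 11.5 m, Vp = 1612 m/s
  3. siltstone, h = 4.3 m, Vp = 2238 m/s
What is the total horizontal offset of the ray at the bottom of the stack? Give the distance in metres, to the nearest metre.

8 m

p = sin θ₁/V₁ = sin 6.7°/681 = 1.7132e-04 s/m is conserved through the stack.
Layer 1: θ = 6.70°; offset = 24.8·tan 6.70° = 2.913 m.
Layer 2: sin θ = p·1612 = 0.2762 → θ = 16.03°; offset = 11.5·tan 16.03° = 3.304 m.
Layer 3: sin θ = p·2238 = 0.3834 → θ = 22.55°; offset = 4.3·tan 22.55° = 1.785 m.
Σ offsets = 8.003 m.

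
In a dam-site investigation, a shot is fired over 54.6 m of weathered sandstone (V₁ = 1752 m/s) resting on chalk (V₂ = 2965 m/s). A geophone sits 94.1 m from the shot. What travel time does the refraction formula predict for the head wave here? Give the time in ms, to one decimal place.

82.0 ms

t = x/V₂ + 2h·√(V₂²−V₁²)/(V₁V₂).
√(V₂²−V₁²) = √(2965²−1752²) = 2392.0 m/s; delay term = 2·54.6·2392.0/(1752·2965) = 0.05028 s.
t = 94.1/2965 + 0.05028 = 0.08202 s.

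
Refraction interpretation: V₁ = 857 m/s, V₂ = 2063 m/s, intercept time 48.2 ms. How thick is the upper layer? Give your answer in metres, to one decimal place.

22.7 m

h = tᵢ·V₁·V₂ / (2·√(V₂²−V₁²)).
√(V₂²−V₁²) = √(2063² − 857²) = 1876.6 m/s.
h = 0.0482 s × 857 × 2063 / (2 × 1876.6) = 22.71 m.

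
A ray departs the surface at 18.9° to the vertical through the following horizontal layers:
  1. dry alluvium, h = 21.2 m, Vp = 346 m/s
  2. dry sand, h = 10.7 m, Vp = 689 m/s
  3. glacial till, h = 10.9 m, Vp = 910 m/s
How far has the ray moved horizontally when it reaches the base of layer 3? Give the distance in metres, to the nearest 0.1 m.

Apply Snell's law at each interface; in layer i the horizontal offset is hᵢ·tan θᵢ.
Layer 1: θ = 18.90°; offset = 21.2·tan 18.90° = 7.258 m.
Layer 2: sin θ = 689·sin 18.9°/346 = 0.6450, θ = 40.17°; offset = 10.7·tan 40.17° = 9.032 m.
Layer 3: sin θ = 910·sin 18.9°/346 = 0.8519, θ = 58.42°; offset = 10.9·tan 58.42° = 17.732 m.
Total horizontal offset = 34.023 m.

34.0 m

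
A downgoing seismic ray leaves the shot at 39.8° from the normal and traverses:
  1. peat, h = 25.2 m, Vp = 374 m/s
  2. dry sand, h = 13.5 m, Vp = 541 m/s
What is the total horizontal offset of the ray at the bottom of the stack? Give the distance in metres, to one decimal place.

p = sin θ₁/V₁ = sin 39.8°/374 = 1.7115e-03 s/m is conserved through the stack.
Layer 1: θ = 39.80°; offset = 25.2·tan 39.80° = 20.996 m.
Layer 2: sin θ = p·541 = 0.9259 → θ = 67.81°; offset = 13.5·tan 67.81° = 33.097 m.
Summing the layer offsets gives 54.092 m.

54.1 m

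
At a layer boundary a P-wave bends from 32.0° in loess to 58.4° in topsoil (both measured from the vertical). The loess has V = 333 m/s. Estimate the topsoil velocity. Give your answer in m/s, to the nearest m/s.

535 m/s

Snell's law: sin 32.0°/V₁ = sin 58.4°/V₂.
V₂ = V₁·sin 58.4°/sin 32.0° = 333 × 1.6073 = 535.22 m/s.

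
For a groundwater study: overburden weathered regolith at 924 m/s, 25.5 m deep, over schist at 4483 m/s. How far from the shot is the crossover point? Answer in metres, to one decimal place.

62.9 m

x_cross = 2h·√((V₂+V₁)/(V₂−V₁)).
(V₂+V₁)/(V₂−V₁) = (4483+924)/(4483−924) = 1.5192; √ = 1.2326.
x_cross = 2·25.5·1.2326 = 62.86 m.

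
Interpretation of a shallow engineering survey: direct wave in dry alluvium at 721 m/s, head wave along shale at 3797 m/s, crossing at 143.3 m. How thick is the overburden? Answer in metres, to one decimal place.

59.1 m

h = (x_cross/2)·√((V₂−V₁)/(V₂+V₁)).
(V₂−V₁)/(V₂+V₁) = (3797−721)/(3797+721) = 0.6808; √ = 0.8251.
h = (143.3/2)·0.8251 = 59.12 m.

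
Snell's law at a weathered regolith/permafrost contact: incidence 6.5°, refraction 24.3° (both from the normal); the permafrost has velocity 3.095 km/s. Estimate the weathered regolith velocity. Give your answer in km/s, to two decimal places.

Snell's law: sin 6.5°/V₁ = sin 24.3°/V₂.
V₁ = V₂·sin 6.5°/sin 24.3° = 3.095 × 0.2751 = 0.85 km/s.

0.85 km/s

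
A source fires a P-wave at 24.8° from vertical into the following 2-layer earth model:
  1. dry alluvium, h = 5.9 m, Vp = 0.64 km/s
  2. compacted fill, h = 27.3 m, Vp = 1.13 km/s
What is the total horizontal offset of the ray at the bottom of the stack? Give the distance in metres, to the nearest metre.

Apply Snell's law at each interface; in layer i the horizontal offset is hᵢ·tan θᵢ.
Layer 1: θ = 24.80°; offset = 5.9·tan 24.80° = 2.726 m.
Layer 2: sin θ = 1.13·sin 24.8°/0.64 = 0.7406, θ = 47.78°; offset = 27.3·tan 47.78° = 30.089 m.
Summing the layer offsets gives 32.815 m.

33 m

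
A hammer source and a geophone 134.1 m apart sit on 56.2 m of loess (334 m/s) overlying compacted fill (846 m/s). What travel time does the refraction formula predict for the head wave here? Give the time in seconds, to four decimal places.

θ_c = arcsin(V₁/V₂) = arcsin(334/846) = 23.25°, cos θ_c = 0.9188.
Intercept time tᵢ = 2h cos θ_c / V₁ = 2·56.2·0.9188/334 = 0.30919 s.
t = x/V₂ + tᵢ = 134.1/846 + 0.30919 = 0.46770 s.

0.4677 s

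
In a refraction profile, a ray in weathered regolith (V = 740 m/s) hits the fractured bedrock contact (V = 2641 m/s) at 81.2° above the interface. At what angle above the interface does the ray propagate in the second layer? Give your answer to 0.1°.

56.9°

Angle from the normal: 90° − 81.2° = 8.8°.
sin θ₁/V₁ = sin θ₂/V₂ ⇒ sin θ₂ = 2641·sin 8.8°/740 = 2641·0.1530/740 = 0.5460.
θ₂ = arcsin 0.5460 = 33.09° from the normal.
From the interface: 90° − 33.09° = 56.91°.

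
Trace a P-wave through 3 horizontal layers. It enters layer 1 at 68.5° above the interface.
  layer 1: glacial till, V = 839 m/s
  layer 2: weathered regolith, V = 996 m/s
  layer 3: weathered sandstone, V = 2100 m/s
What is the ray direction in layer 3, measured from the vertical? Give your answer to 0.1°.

From the normal: θ₁ = 90° − 68.5° = 21.5°.
Snell's law across each interface conserves sin θ / V, so sin θ_3 = V_3·sin θ₁/V₁.
sin θ_3 = 2100 × sin 21.5° / 839 = 0.9173.
θ_3 = 66.54° from the vertical.

66.5°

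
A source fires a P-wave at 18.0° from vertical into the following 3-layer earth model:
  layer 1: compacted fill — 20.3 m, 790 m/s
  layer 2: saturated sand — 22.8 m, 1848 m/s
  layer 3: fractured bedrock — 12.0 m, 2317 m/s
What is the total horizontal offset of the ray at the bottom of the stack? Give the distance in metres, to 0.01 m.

Apply Snell's law at each interface; in layer i the horizontal offset is hᵢ·tan θᵢ.
Layer 1: θ = 18.00°; offset = 20.3·tan 18.00° = 6.5959 m.
Layer 2: sin θ = 1848·sin 18.0°/790 = 0.7229, θ = 46.29°; offset = 22.8·tan 46.29° = 23.8518 m.
Layer 3: sin θ = 2317·sin 18.0°/790 = 0.9063, θ = 65.00°; offset = 12.0·tan 65.00° = 25.7359 m.
Total horizontal offset = 56.1836 m.

56.18 m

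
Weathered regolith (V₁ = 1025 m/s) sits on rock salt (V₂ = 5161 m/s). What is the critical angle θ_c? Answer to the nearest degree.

11°

At critical incidence the refracted ray runs along the interface (θ₂ = 90°), so sin θ_c = V₁/V₂.
θ_c = arcsin(1025/5161) = arcsin 0.1986 = 11.46°.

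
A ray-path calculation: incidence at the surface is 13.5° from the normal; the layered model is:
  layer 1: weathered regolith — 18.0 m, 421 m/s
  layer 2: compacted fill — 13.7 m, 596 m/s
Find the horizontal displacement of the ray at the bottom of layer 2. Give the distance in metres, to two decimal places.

9.12 m

Apply Snell's law at each interface; in layer i the horizontal offset is hᵢ·tan θᵢ.
Layer 1: θ = 13.50°; offset = 18.0·tan 13.50° = 4.3214 m.
Layer 2: sin θ = 596·sin 13.5°/421 = 0.3305, θ = 19.30°; offset = 13.7·tan 19.30° = 4.7972 m.
Σ offsets = 9.1186 m.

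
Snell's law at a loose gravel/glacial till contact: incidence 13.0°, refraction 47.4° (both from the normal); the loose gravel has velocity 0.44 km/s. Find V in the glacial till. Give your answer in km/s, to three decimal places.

1.440 km/s

sin 13.0° = 0.2250; sin 47.4° = 0.7361.
V₂ = V₁·(sin θ₂/sin θ₁) = 0.44·(0.7361/0.2250) = 1.440 km/s.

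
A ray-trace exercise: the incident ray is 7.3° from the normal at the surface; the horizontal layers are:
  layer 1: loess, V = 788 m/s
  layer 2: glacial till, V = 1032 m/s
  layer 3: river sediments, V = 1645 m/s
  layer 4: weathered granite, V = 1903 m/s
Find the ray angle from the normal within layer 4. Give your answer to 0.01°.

17.87°

Snell's law across each interface conserves sin θ / V, so sin θ_4 = V_4·sin θ₁/V₁.
sin θ_4 = 1903 × sin 7.3° / 788 = 0.3069.
θ_4 = 17.87° from the vertical.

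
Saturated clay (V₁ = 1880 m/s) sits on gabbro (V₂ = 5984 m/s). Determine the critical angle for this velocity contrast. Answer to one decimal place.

18.3°

At critical incidence the refracted ray runs along the interface (θ₂ = 90°), so sin θ_c = V₁/V₂.
θ_c = arcsin(1880/5984) = arcsin 0.3142 = 18.31°.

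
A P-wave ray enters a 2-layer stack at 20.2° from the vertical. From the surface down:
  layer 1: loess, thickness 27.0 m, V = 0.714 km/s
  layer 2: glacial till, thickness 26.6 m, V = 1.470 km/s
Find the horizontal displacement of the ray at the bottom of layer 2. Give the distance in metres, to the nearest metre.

37 m

p = sin θ₁/V₁ = sin 20.2°/0.714 = 4.8361e-01 s/km is conserved through the stack.
Layer 1: θ = 20.20°; offset = 27.0·tan 20.20° = 9.934 m.
Layer 2: sin θ = p·1.470 = 0.7109 → θ = 45.31°; offset = 26.6·tan 45.31° = 26.888 m.
Σ offsets = 36.822 m.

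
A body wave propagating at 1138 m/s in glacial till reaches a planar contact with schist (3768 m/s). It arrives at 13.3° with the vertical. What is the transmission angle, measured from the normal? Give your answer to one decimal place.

49.6°

sin θ₁/V₁ = sin θ₂/V₂ ⇒ sin θ₂ = 3768·sin 13.3°/1138 = 3768·0.2300/1138 = 0.7617.
θ₂ = sin⁻¹(0.7617) = 49.62° (from vertical).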